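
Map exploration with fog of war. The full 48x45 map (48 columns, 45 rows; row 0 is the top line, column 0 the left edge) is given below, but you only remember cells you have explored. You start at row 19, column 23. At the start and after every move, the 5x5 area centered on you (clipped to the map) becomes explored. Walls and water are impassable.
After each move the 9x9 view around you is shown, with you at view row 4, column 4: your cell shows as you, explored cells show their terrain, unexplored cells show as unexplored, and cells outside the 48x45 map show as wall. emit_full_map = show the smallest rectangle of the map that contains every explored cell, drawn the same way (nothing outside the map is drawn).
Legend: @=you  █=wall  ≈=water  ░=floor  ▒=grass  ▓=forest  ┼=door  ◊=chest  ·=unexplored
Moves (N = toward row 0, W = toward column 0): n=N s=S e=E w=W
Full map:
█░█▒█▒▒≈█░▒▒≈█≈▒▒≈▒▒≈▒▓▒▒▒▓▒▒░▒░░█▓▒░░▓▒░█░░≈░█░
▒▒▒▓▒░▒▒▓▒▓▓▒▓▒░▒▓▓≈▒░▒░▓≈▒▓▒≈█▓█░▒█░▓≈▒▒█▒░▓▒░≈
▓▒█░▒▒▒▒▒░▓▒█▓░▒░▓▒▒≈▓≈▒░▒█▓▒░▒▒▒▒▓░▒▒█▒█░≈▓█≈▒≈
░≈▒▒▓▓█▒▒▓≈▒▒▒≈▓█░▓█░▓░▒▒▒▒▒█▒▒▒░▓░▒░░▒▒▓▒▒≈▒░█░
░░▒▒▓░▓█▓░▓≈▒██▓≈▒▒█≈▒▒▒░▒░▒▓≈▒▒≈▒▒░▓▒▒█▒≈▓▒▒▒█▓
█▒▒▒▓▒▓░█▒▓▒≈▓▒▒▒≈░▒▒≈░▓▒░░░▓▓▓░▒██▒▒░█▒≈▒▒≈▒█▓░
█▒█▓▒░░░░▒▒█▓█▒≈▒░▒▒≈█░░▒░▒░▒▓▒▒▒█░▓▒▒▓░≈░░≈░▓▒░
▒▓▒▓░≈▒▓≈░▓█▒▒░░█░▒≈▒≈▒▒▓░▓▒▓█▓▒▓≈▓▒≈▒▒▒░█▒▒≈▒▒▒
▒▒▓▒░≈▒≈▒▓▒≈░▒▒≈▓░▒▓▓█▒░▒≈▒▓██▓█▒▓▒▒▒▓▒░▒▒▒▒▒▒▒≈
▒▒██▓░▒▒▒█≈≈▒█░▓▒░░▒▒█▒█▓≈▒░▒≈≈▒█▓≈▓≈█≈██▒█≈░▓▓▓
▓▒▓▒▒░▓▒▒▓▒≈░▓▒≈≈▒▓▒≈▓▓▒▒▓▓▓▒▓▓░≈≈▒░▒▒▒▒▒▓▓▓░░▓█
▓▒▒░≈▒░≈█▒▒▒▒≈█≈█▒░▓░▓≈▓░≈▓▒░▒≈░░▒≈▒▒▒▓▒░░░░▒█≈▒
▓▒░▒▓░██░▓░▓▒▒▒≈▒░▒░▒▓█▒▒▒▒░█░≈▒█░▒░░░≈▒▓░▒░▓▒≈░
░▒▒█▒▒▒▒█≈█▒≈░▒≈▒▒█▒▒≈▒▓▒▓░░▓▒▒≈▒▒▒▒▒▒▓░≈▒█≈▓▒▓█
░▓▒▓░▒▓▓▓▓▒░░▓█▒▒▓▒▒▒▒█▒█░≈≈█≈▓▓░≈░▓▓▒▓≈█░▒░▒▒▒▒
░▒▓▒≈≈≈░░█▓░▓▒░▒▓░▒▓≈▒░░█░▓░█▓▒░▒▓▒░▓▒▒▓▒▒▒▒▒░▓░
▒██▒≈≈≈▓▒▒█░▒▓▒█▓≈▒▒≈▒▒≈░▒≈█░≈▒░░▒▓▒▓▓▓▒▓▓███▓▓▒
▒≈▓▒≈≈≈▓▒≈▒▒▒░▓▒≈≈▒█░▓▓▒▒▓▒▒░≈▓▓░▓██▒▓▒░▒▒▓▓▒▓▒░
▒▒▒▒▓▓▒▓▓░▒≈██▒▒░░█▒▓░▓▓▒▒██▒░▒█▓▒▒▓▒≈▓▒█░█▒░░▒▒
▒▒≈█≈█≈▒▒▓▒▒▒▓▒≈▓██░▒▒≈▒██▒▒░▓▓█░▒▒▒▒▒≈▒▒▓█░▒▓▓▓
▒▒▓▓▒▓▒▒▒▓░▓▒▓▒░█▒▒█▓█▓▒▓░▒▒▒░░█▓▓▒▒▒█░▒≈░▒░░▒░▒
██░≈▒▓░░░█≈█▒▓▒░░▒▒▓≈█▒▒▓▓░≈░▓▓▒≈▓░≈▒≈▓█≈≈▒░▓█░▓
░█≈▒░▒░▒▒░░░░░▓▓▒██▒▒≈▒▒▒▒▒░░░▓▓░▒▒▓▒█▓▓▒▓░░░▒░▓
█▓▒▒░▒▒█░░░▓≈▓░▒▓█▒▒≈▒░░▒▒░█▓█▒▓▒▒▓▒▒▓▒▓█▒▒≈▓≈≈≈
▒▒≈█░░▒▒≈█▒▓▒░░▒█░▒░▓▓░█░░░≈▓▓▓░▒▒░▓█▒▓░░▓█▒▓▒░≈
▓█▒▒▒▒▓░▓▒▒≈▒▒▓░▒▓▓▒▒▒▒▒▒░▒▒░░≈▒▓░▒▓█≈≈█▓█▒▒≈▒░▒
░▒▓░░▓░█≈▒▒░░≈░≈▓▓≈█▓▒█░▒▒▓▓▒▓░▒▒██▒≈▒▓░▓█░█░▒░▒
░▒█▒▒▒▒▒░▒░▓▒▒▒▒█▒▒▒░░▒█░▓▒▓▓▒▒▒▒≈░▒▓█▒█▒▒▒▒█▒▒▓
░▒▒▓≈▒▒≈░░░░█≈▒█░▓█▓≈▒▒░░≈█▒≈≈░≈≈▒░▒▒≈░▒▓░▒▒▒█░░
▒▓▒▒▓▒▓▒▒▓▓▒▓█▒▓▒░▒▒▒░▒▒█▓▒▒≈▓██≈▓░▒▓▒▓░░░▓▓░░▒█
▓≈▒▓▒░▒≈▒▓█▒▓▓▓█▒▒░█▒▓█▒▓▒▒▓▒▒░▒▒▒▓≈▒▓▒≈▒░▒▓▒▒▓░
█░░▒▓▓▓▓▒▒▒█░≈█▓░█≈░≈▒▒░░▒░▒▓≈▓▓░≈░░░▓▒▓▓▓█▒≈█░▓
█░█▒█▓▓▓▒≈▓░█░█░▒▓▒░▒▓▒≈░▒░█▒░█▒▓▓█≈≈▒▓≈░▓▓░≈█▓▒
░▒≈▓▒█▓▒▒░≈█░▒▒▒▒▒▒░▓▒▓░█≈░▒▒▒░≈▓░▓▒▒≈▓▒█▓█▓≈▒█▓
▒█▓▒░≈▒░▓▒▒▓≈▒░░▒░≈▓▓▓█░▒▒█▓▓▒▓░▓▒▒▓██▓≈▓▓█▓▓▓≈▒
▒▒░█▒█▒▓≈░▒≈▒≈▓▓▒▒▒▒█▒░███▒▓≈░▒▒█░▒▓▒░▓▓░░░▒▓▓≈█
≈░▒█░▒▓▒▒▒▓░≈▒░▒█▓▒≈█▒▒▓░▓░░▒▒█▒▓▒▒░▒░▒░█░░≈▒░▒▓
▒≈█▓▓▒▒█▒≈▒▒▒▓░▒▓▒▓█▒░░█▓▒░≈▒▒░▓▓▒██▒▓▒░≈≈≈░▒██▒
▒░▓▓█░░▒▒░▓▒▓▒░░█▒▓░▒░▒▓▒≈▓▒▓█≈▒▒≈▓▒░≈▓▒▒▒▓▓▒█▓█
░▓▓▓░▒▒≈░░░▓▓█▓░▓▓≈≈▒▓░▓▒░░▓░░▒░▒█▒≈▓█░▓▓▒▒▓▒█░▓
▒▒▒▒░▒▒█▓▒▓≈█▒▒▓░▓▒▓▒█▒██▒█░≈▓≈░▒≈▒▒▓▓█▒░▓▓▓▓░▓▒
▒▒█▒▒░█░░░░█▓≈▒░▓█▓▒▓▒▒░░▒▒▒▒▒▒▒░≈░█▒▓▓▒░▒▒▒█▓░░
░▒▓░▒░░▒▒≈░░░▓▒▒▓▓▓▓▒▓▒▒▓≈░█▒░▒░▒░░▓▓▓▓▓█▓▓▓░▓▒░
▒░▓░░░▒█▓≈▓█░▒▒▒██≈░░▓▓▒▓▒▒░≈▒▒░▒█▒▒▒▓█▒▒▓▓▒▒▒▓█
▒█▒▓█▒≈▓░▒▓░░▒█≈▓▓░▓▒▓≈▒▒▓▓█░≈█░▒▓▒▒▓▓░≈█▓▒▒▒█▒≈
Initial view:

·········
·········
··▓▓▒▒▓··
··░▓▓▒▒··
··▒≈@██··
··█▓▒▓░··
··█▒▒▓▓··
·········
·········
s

·········
··▓▓▒▒▓··
··░▓▓▒▒··
··▒≈▒██··
··█▓@▓░··
··█▒▒▓▓··
··≈▒▒▒▒··
·········
·········

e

·········
·▓▓▒▒▓···
·░▓▓▒▒█··
·▒≈▒██▒··
·█▓▒@░▒··
·█▒▒▓▓░··
·≈▒▒▒▒▒··
·········
·········

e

·········
▓▓▒▒▓····
░▓▓▒▒██··
▒≈▒██▒▒··
█▓▒▓@▒▒··
█▒▒▓▓░≈··
≈▒▒▒▒▒░··
·········
·········

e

·········
▓▒▒▓·····
▓▓▒▒██▒··
≈▒██▒▒░··
▓▒▓░@▒▒··
▒▒▓▓░≈░··
▒▒▒▒▒░░··
·········
·········

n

·········
·········
▓▒▒▓▒▒░··
▓▓▒▒██▒··
≈▒██@▒░··
▓▒▓░▒▒▒··
▒▒▓▓░≈░··
▒▒▒▒▒░░··
·········

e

·········
·········
▒▒▓▒▒░≈··
▓▒▒██▒░··
▒██▒@░▓··
▒▓░▒▒▒░··
▒▓▓░≈░▓··
▒▒▒▒░░···
·········

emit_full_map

▓▓▒▒▓▒▒░≈
░▓▓▒▒██▒░
▒≈▒██▒@░▓
█▓▒▓░▒▒▒░
█▒▒▓▓░≈░▓
≈▒▒▒▒▒░░·

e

·········
·········
▒▓▒▒░≈▓··
▒▒██▒░▒··
██▒▒@▓▓··
▓░▒▒▒░░··
▓▓░≈░▓▓··
▒▒▒░░····
·········

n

·········
·········
··≈█░≈▒··
▒▓▒▒░≈▓··
▒▒██@░▒··
██▒▒░▓▓··
▓░▒▒▒░░··
▓▓░≈░▓▓··
▒▒▒░░····

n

·········
·········
··▓░█▓▒··
··≈█░≈▒··
▒▓▒▒@≈▓··
▒▒██▒░▒··
██▒▒░▓▓··
▓░▒▒▒░░··
▓▓░≈░▓▓··

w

·········
·········
··░▓░█▓▒·
··▒≈█░≈▒·
▒▒▓▒@░≈▓·
▓▒▒██▒░▒·
▒██▒▒░▓▓·
▒▓░▒▒▒░░·
▒▓▓░≈░▓▓·

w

·········
·········
··█░▓░█▓▒
··░▒≈█░≈▒
▓▒▒▓@▒░≈▓
▓▓▒▒██▒░▒
≈▒██▒▒░▓▓
▓▒▓░▒▒▒░░
▒▒▓▓░≈░▓▓

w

·········
·········
··░█░▓░█▓
··≈░▒≈█░≈
▓▓▒▒@▒▒░≈
░▓▓▒▒██▒░
▒≈▒██▒▒░▓
█▓▒▓░▒▒▒░
█▒▒▓▓░≈░▓

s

·········
··░█░▓░█▓
··≈░▒≈█░≈
▓▓▒▒▓▒▒░≈
░▓▓▒@██▒░
▒≈▒██▒▒░▓
█▓▒▓░▒▒▒░
█▒▒▓▓░≈░▓
≈▒▒▒▒▒░░·

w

·········
···░█░▓░█
··▒≈░▒≈█░
·▓▓▒▒▓▒▒░
·░▓▓@▒██▒
·▒≈▒██▒▒░
·█▓▒▓░▒▒▒
·█▒▒▓▓░≈░
·≈▒▒▒▒▒░░

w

·········
····░█░▓░
··▒▒≈░▒≈█
··▓▓▒▒▓▒▒
··░▓@▒▒██
··▒≈▒██▒▒
··█▓▒▓░▒▒
··█▒▒▓▓░≈
··≈▒▒▒▒▒░

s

····░█░▓░
··▒▒≈░▒≈█
··▓▓▒▒▓▒▒
··░▓▓▒▒██
··▒≈@██▒▒
··█▓▒▓░▒▒
··█▒▒▓▓░≈
··≈▒▒▒▒▒░
·········

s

··▒▒≈░▒≈█
··▓▓▒▒▓▒▒
··░▓▓▒▒██
··▒≈▒██▒▒
··█▓@▓░▒▒
··█▒▒▓▓░≈
··≈▒▒▒▒▒░
·········
·········

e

·▒▒≈░▒≈█░
·▓▓▒▒▓▒▒░
·░▓▓▒▒██▒
·▒≈▒██▒▒░
·█▓▒@░▒▒▒
·█▒▒▓▓░≈░
·≈▒▒▒▒▒░░
·········
·········

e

▒▒≈░▒≈█░≈
▓▓▒▒▓▒▒░≈
░▓▓▒▒██▒░
▒≈▒██▒▒░▓
█▓▒▓@▒▒▒░
█▒▒▓▓░≈░▓
≈▒▒▒▒▒░░·
·········
·········

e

▒≈░▒≈█░≈▒
▓▒▒▓▒▒░≈▓
▓▓▒▒██▒░▒
≈▒██▒▒░▓▓
▓▒▓░@▒▒░░
▒▒▓▓░≈░▓▓
▒▒▒▒▒░░··
·········
·········

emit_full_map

··░█░▓░█▓▒
▒▒≈░▒≈█░≈▒
▓▓▒▒▓▒▒░≈▓
░▓▓▒▒██▒░▒
▒≈▒██▒▒░▓▓
█▓▒▓░@▒▒░░
█▒▒▓▓░≈░▓▓
≈▒▒▒▒▒░░··

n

·░█░▓░█▓▒
▒≈░▒≈█░≈▒
▓▒▒▓▒▒░≈▓
▓▓▒▒██▒░▒
≈▒██@▒░▓▓
▓▒▓░▒▒▒░░
▒▒▓▓░≈░▓▓
▒▒▒▒▒░░··
·········

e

░█░▓░█▓▒·
≈░▒≈█░≈▒·
▒▒▓▒▒░≈▓·
▓▒▒██▒░▒·
▒██▒@░▓▓·
▒▓░▒▒▒░░·
▒▓▓░≈░▓▓·
▒▒▒▒░░···
·········

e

█░▓░█▓▒··
░▒≈█░≈▒··
▒▓▒▒░≈▓··
▒▒██▒░▒··
██▒▒@▓▓··
▓░▒▒▒░░··
▓▓░≈░▓▓··
▒▒▒░░····
·········

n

·········
█░▓░█▓▒··
░▒≈█░≈▒··
▒▓▒▒░≈▓··
▒▒██@░▒··
██▒▒░▓▓··
▓░▒▒▒░░··
▓▓░≈░▓▓··
▒▒▒░░····

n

·········
·········
█░▓░█▓▒··
░▒≈█░≈▒··
▒▓▒▒@≈▓··
▒▒██▒░▒··
██▒▒░▓▓··
▓░▒▒▒░░··
▓▓░≈░▓▓··

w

·········
·········
░█░▓░█▓▒·
≈░▒≈█░≈▒·
▒▒▓▒@░≈▓·
▓▒▒██▒░▒·
▒██▒▒░▓▓·
▒▓░▒▒▒░░·
▒▓▓░≈░▓▓·

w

·········
·········
·░█░▓░█▓▒
▒≈░▒≈█░≈▒
▓▒▒▓@▒░≈▓
▓▓▒▒██▒░▒
≈▒██▒▒░▓▓
▓▒▓░▒▒▒░░
▒▒▓▓░≈░▓▓

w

·········
·········
··░█░▓░█▓
▒▒≈░▒≈█░≈
▓▓▒▒@▒▒░≈
░▓▓▒▒██▒░
▒≈▒██▒▒░▓
█▓▒▓░▒▒▒░
█▒▒▓▓░≈░▓

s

·········
··░█░▓░█▓
▒▒≈░▒≈█░≈
▓▓▒▒▓▒▒░≈
░▓▓▒@██▒░
▒≈▒██▒▒░▓
█▓▒▓░▒▒▒░
█▒▒▓▓░≈░▓
≈▒▒▒▒▒░░·

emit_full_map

··░█░▓░█▓▒
▒▒≈░▒≈█░≈▒
▓▓▒▒▓▒▒░≈▓
░▓▓▒@██▒░▒
▒≈▒██▒▒░▓▓
█▓▒▓░▒▒▒░░
█▒▒▓▓░≈░▓▓
≈▒▒▒▒▒░░··


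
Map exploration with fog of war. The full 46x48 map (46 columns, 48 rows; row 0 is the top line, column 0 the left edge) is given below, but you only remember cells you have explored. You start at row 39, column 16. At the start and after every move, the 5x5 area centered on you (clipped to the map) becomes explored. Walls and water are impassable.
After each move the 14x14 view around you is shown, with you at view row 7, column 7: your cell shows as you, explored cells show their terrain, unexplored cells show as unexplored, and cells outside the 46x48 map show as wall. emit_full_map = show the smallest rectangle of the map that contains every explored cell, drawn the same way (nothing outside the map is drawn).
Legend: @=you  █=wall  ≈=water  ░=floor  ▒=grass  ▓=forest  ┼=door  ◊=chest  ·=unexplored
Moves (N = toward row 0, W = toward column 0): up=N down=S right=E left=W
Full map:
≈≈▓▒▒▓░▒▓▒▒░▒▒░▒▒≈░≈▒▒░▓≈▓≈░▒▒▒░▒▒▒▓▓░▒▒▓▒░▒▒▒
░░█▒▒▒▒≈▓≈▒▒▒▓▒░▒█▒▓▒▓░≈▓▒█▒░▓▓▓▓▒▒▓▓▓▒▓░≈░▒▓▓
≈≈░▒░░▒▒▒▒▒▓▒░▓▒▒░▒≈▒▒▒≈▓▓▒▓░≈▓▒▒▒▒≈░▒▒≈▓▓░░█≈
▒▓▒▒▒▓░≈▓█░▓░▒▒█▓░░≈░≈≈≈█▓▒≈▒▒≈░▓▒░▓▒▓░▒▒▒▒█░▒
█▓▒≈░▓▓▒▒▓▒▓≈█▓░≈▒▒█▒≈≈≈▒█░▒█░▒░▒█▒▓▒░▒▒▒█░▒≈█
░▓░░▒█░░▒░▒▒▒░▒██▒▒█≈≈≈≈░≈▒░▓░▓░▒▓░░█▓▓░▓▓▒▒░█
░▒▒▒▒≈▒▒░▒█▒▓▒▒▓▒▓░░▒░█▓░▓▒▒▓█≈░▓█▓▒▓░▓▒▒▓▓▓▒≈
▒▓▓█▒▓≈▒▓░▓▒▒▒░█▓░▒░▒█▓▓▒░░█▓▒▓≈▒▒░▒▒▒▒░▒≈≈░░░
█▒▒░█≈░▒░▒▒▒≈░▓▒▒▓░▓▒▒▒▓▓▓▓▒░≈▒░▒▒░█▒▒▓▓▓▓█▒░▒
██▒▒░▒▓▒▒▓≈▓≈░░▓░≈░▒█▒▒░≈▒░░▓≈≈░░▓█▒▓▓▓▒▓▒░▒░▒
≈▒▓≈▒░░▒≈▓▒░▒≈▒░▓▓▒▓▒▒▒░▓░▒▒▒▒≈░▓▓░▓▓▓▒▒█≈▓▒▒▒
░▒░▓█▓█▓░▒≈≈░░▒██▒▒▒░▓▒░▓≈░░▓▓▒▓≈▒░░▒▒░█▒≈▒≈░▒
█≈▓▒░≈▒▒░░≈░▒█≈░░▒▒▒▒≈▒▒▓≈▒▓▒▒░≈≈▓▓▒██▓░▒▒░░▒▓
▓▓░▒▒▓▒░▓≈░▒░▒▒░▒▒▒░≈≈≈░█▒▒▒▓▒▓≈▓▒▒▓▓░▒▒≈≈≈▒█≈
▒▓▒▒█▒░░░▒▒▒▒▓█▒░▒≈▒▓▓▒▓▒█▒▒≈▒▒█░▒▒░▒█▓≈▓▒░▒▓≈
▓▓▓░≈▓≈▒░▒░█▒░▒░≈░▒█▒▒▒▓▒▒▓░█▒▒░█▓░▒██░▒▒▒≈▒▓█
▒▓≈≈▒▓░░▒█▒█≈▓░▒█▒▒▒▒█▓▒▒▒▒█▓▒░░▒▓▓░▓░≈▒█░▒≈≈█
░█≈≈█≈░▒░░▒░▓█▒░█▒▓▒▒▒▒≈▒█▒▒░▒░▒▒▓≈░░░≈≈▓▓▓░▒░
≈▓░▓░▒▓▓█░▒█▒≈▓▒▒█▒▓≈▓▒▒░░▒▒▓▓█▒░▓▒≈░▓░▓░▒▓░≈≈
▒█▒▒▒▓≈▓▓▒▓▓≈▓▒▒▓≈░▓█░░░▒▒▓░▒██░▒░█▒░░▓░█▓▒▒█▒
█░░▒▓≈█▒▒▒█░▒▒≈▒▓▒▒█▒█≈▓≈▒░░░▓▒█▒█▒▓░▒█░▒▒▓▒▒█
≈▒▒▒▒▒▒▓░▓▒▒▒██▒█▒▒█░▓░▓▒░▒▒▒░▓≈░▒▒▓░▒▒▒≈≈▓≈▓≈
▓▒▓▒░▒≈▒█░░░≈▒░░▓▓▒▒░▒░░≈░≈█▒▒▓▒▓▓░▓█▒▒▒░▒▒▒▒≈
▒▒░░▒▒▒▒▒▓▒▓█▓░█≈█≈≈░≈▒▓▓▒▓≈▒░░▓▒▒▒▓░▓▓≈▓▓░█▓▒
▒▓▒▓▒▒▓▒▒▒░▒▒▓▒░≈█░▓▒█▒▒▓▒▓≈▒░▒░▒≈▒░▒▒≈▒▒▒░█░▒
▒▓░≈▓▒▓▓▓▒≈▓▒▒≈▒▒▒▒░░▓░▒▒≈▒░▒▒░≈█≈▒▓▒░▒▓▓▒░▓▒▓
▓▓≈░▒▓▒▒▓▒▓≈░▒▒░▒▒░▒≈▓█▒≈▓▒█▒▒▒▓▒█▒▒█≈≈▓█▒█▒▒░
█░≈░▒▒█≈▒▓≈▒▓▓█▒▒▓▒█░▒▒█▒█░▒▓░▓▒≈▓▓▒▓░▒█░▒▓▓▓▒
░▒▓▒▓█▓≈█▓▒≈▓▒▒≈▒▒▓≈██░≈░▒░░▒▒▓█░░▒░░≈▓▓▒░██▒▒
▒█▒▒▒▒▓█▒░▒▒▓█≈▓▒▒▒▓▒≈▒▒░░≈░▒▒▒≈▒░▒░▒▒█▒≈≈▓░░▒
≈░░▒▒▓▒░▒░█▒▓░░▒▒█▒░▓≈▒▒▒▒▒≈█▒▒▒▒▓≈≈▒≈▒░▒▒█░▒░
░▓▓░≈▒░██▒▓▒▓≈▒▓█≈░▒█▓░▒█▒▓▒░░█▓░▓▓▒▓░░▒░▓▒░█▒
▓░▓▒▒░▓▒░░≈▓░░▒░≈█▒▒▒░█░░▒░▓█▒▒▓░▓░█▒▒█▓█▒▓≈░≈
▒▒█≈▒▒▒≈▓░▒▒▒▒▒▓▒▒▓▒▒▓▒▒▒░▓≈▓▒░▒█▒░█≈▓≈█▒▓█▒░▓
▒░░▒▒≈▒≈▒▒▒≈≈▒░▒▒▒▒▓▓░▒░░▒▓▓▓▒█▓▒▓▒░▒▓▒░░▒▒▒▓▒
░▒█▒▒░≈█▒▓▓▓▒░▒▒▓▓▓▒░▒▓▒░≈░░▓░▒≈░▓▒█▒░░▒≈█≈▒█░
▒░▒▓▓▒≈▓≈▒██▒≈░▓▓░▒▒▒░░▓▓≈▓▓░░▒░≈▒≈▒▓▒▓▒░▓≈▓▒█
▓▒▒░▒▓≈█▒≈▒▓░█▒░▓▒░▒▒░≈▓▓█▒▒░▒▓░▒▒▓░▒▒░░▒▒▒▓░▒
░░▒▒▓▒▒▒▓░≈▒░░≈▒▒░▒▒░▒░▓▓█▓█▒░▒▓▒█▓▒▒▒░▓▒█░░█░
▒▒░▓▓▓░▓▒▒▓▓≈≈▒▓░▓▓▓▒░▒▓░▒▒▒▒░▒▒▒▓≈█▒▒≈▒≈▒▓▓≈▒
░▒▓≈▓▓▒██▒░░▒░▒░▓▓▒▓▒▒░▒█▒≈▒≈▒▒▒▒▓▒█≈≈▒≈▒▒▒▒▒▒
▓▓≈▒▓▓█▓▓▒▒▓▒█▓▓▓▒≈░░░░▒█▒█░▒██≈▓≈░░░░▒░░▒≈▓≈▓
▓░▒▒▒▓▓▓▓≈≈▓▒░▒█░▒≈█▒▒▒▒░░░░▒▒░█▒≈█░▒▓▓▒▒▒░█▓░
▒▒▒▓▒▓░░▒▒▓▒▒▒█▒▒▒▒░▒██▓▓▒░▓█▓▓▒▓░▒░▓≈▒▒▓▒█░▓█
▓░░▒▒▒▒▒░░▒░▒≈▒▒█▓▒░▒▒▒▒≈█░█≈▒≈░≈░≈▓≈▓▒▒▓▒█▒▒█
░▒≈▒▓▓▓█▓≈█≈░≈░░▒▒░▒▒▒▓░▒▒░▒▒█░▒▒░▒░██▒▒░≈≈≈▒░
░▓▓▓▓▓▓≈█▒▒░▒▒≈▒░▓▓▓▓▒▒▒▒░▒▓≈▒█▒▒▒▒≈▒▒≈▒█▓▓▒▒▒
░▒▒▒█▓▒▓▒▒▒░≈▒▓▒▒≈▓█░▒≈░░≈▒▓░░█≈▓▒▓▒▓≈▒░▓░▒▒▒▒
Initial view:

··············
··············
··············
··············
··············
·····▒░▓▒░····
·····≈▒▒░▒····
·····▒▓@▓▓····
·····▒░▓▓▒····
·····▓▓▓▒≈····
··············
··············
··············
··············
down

··············
··············
··············
··············
·····▒░▓▒░····
·····≈▒▒░▒····
·····▒▓░▓▓····
·····▒░@▓▒····
·····▓▓▓▒≈····
·····▒█░▒≈····
··············
··············
··············
··············

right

··············
··············
··············
··············
····▒░▓▒░·····
····≈▒▒░▒▒····
····▒▓░▓▓▓····
····▒░▓@▒▓····
····▓▓▓▒≈░····
····▒█░▒≈█····
··············
··············
··············
··············

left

··············
··············
··············
··············
·····▒░▓▒░····
·····≈▒▒░▒▒···
·····▒▓░▓▓▓···
·····▒░@▓▒▓···
·····▓▓▓▒≈░···
·····▒█░▒≈█···
··············
··············
··············
··············

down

··············
··············
··············
·····▒░▓▒░····
·····≈▒▒░▒▒···
·····▒▓░▓▓▓···
·····▒░▓▓▒▓···
·····▓▓@▒≈░···
·····▒█░▒≈█···
·····█▒▒▒▒····
··············
··············
··············
··············

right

··············
··············
··············
····▒░▓▒░·····
····≈▒▒░▒▒····
····▒▓░▓▓▓····
····▒░▓▓▒▓····
····▓▓▓@≈░····
····▒█░▒≈█····
····█▒▒▒▒░····
··············
··············
··············
··············

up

··············
··············
··············
··············
····▒░▓▒░·····
····≈▒▒░▒▒····
····▒▓░▓▓▓····
····▒░▓@▒▓····
····▓▓▓▒≈░····
····▒█░▒≈█····
····█▒▒▒▒░····
··············
··············
··············

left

··············
··············
··············
··············
·····▒░▓▒░····
·····≈▒▒░▒▒···
·····▒▓░▓▓▓···
·····▒░@▓▒▓···
·····▓▓▓▒≈░···
·····▒█░▒≈█···
·····█▒▒▒▒░···
··············
··············
··············

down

··············
··············
··············
·····▒░▓▒░····
·····≈▒▒░▒▒···
·····▒▓░▓▓▓···
·····▒░▓▓▒▓···
·····▓▓@▒≈░···
·····▒█░▒≈█···
·····█▒▒▒▒░···
··············
··············
··············
··············

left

··············
··············
··············
······▒░▓▒░···
······≈▒▒░▒▒··
·····≈▒▓░▓▓▓··
·····░▒░▓▓▒▓··
·····█▓@▓▒≈░··
·····░▒█░▒≈█··
·····▒█▒▒▒▒░··
··············
··············
··············
··············

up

··············
··············
··············
··············
······▒░▓▒░···
·····░≈▒▒░▒▒··
·····≈▒▓░▓▓▓··
·····░▒@▓▓▒▓··
·····█▓▓▓▒≈░··
·····░▒█░▒≈█··
·····▒█▒▒▒▒░··
··············
··············
··············

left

··············
··············
··············
··············
·······▒░▓▒░··
·····░░≈▒▒░▒▒·
·····≈≈▒▓░▓▓▓·
·····▒░@░▓▓▒▓·
·····▒█▓▓▓▒≈░·
·····▒░▒█░▒≈█·
······▒█▒▒▒▒░·
··············
··············
··············

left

··············
··············
··············
··············
········▒░▓▒░·
·····▒░░≈▒▒░▒▒
·····▓≈≈▒▓░▓▓▓
·····░▒@▒░▓▓▒▓
·····▓▒█▓▓▓▒≈░
·····▓▒░▒█░▒≈█
·······▒█▒▒▒▒░
··············
··············
··············

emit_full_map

···▒░▓▒░·
▒░░≈▒▒░▒▒
▓≈≈▒▓░▓▓▓
░▒@▒░▓▓▒▓
▓▒█▓▓▓▒≈░
▓▒░▒█░▒≈█
··▒█▒▒▒▒░

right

··············
··············
··············
··············
·······▒░▓▒░··
····▒░░≈▒▒░▒▒·
····▓≈≈▒▓░▓▓▓·
····░▒░@░▓▓▒▓·
····▓▒█▓▓▓▒≈░·
····▓▒░▒█░▒≈█·
······▒█▒▒▒▒░·
··············
··············
··············

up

··············
··············
··············
··············
··············
·····░█▒░▓▒░··
····▒░░≈▒▒░▒▒·
····▓≈≈@▓░▓▓▓·
····░▒░▒░▓▓▒▓·
····▓▒█▓▓▓▒≈░·
····▓▒░▒█░▒≈█·
······▒█▒▒▒▒░·
··············
··············

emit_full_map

·░█▒░▓▒░·
▒░░≈▒▒░▒▒
▓≈≈@▓░▓▓▓
░▒░▒░▓▓▒▓
▓▒█▓▓▓▒≈░
▓▒░▒█░▒≈█
··▒█▒▒▒▒░


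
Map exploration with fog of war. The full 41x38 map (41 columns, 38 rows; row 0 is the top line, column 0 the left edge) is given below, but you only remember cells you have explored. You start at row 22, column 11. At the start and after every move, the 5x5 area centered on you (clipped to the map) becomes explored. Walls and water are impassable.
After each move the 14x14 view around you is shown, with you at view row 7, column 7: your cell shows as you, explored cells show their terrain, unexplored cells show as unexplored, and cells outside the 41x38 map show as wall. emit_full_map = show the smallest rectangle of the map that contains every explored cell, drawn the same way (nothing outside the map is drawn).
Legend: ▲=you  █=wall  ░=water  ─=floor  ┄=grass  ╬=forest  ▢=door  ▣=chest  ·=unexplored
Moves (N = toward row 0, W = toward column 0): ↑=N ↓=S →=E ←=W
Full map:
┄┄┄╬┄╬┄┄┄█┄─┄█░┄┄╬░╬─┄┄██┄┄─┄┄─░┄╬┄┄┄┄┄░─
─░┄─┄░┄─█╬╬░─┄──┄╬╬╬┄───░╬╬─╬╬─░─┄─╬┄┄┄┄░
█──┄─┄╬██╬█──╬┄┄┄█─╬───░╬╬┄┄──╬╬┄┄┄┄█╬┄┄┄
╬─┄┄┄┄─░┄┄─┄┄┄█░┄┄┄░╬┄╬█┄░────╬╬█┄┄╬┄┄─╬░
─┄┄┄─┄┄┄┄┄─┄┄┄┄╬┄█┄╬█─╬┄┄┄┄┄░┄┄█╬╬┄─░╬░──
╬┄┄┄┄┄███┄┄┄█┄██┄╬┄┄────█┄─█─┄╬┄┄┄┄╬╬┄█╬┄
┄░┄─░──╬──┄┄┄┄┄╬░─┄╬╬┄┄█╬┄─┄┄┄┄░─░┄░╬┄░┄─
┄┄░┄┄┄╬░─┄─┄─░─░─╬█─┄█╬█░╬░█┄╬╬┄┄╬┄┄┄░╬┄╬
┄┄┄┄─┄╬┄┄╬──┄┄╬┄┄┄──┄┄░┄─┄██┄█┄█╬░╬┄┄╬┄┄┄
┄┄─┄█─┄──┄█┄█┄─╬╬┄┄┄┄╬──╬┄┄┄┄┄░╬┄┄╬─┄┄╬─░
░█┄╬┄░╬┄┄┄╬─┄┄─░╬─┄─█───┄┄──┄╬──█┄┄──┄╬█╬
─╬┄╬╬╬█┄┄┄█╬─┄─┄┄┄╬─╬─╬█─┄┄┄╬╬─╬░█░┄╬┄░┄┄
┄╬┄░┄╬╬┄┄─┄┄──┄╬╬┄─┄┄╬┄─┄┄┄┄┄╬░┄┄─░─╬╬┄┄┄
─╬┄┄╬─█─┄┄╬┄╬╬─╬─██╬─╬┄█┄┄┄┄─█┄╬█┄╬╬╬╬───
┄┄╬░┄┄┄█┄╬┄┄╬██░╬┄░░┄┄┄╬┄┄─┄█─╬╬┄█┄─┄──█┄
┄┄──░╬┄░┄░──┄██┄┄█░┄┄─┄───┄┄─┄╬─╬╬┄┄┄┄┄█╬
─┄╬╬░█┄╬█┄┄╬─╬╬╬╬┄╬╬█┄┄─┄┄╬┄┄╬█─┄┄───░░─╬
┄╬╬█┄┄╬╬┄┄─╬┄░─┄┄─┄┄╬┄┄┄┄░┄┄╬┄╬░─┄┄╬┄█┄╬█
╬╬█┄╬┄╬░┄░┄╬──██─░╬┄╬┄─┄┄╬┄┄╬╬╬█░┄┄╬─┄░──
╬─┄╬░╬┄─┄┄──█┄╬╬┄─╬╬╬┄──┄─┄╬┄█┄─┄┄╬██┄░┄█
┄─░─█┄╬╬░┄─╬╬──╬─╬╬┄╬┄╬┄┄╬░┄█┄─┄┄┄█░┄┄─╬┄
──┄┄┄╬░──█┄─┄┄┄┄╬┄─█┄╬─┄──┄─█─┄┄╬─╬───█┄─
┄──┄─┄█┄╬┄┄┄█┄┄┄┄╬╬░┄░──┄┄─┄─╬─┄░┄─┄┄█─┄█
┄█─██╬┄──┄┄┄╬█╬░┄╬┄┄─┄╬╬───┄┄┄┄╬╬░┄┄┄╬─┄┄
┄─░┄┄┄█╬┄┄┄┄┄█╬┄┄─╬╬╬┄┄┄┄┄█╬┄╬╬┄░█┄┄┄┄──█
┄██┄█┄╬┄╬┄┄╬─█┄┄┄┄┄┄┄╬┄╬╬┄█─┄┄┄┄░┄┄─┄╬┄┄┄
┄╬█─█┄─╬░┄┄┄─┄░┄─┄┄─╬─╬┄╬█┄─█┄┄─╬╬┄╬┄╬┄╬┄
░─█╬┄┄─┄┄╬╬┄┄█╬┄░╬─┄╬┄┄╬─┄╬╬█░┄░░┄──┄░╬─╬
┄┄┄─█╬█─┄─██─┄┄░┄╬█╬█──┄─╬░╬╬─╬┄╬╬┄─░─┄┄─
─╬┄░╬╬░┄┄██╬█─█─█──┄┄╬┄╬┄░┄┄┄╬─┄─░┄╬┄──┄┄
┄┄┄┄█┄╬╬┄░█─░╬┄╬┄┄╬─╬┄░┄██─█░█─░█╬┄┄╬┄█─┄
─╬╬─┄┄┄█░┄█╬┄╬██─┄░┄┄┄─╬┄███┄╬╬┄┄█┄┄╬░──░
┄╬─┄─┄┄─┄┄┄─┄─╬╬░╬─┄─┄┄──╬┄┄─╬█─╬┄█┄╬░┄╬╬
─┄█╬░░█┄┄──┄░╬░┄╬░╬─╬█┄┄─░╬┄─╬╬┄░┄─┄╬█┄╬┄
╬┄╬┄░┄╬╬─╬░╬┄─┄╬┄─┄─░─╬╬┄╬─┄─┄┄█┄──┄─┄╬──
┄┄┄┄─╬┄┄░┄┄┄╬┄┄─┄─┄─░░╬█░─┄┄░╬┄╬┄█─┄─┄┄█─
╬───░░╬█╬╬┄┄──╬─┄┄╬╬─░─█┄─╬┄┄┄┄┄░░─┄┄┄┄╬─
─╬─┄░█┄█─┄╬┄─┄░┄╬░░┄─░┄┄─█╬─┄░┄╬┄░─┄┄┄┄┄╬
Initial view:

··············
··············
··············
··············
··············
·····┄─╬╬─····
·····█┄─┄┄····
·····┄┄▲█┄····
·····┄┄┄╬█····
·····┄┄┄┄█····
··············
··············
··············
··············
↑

··············
··············
··············
··············
··············
·····┄──█┄····
·····┄─╬╬─····
·····█┄▲┄┄····
·····┄┄┄█┄····
·····┄┄┄╬█····
·····┄┄┄┄█····
··············
··············
··············

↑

··············
··············
··············
··············
··············
·····░┄╬──····
·····┄──█┄····
·····┄─▲╬─····
·····█┄─┄┄····
·····┄┄┄█┄····
·····┄┄┄╬█····
·····┄┄┄┄█····
··············
··············

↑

··············
··············
··············
··············
··············
·····┄─╬┄░····
·····░┄╬──····
·····┄─▲█┄····
·····┄─╬╬─····
·····█┄─┄┄····
·····┄┄┄█┄····
·····┄┄┄╬█····
·····┄┄┄┄█····
··············

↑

··············
··············
··············
··············
··············
·····┄┄╬─╬····
·····┄─╬┄░····
·····░┄▲──····
·····┄──█┄····
·····┄─╬╬─····
·····█┄─┄┄····
·····┄┄┄█┄····
·····┄┄┄╬█····
·····┄┄┄┄█····

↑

··············
··············
··············
··············
··············
·····░──┄█····
·····┄┄╬─╬····
·····┄─▲┄░····
·····░┄╬──····
·····┄──█┄····
·····┄─╬╬─····
·····█┄─┄┄····
·····┄┄┄█┄····
·····┄┄┄╬█····

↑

··············
··············
··············
··············
··············
·····╬┄┄╬█····
·····░──┄█····
·····┄┄▲─╬····
·····┄─╬┄░····
·····░┄╬──····
·····┄──█┄····
·····┄─╬╬─····
·····█┄─┄┄····
·····┄┄┄█┄····

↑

··············
··············
··············
··············
··············
·····┄╬┄╬╬····
·····╬┄┄╬█····
·····░─▲┄█····
·····┄┄╬─╬····
·····┄─╬┄░····
·····░┄╬──····
·····┄──█┄····
·····┄─╬╬─····
·····█┄─┄┄····

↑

··············
··············
··············
··············
··············
·····─┄┄──····
·····┄╬┄╬╬····
·····╬┄▲╬█····
·····░──┄█····
·····┄┄╬─╬····
·····┄─╬┄░····
·····░┄╬──····
·····┄──█┄····
·····┄─╬╬─····

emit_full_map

─┄┄──
┄╬┄╬╬
╬┄▲╬█
░──┄█
┄┄╬─╬
┄─╬┄░
░┄╬──
┄──█┄
┄─╬╬─
█┄─┄┄
┄┄┄█┄
┄┄┄╬█
┄┄┄┄█

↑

··············
··············
··············
··············
··············
·····┄█╬─┄····
·····─┄┄──····
·····┄╬▲╬╬····
·····╬┄┄╬█····
·····░──┄█····
·····┄┄╬─╬····
·····┄─╬┄░····
·····░┄╬──····
·····┄──█┄····

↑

··············
··············
··············
··············
··············
·····┄╬─┄┄····
·····┄█╬─┄····
·····─┄▲──····
·····┄╬┄╬╬····
·····╬┄┄╬█····
·····░──┄█····
·····┄┄╬─╬····
·····┄─╬┄░····
·····░┄╬──····

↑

··············
··············
··············
··············
··············
·····┄█┄█┄····
·····┄╬─┄┄····
·····┄█▲─┄····
·····─┄┄──····
·····┄╬┄╬╬····
·····╬┄┄╬█····
·····░──┄█····
·····┄┄╬─╬····
·····┄─╬┄░····

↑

··············
··············
··············
··············
··············
·····╬──┄┄····
·····┄█┄█┄····
·····┄╬▲┄┄····
·····┄█╬─┄····
·····─┄┄──····
·····┄╬┄╬╬····
·····╬┄┄╬█····
·····░──┄█····
·····┄┄╬─╬····

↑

··············
··············
··············
··············
··············
·····┄─┄─░····
·····╬──┄┄····
·····┄█▲█┄····
·····┄╬─┄┄····
·····┄█╬─┄····
·····─┄┄──····
·····┄╬┄╬╬····
·····╬┄┄╬█····
·····░──┄█····

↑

··············
··············
··············
··············
··············
·····─┄┄┄┄····
·····┄─┄─░····
·····╬─▲┄┄····
·····┄█┄█┄····
·····┄╬─┄┄····
·····┄█╬─┄····
·····─┄┄──····
·····┄╬┄╬╬····
·····╬┄┄╬█····

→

··············
··············
··············
··············
··············
····─┄┄┄┄┄····
····┄─┄─░─····
····╬──▲┄╬····
····┄█┄█┄─····
····┄╬─┄┄─····
····┄█╬─┄·····
····─┄┄──·····
····┄╬┄╬╬·····
····╬┄┄╬█·····

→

··············
··············
··············
··············
··············
···─┄┄┄┄┄╬····
···┄─┄─░─░····
···╬──┄▲╬┄····
···┄█┄█┄─╬····
···┄╬─┄┄─░····
···┄█╬─┄······
···─┄┄──······
···┄╬┄╬╬······
···╬┄┄╬█······

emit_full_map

─┄┄┄┄┄╬
┄─┄─░─░
╬──┄▲╬┄
┄█┄█┄─╬
┄╬─┄┄─░
┄█╬─┄··
─┄┄──··
┄╬┄╬╬··
╬┄┄╬█··
░──┄█··
┄┄╬─╬··
┄─╬┄░··
░┄╬──··
┄──█┄··
┄─╬╬─··
█┄─┄┄··
┄┄┄█┄··
┄┄┄╬█··
┄┄┄┄█··
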